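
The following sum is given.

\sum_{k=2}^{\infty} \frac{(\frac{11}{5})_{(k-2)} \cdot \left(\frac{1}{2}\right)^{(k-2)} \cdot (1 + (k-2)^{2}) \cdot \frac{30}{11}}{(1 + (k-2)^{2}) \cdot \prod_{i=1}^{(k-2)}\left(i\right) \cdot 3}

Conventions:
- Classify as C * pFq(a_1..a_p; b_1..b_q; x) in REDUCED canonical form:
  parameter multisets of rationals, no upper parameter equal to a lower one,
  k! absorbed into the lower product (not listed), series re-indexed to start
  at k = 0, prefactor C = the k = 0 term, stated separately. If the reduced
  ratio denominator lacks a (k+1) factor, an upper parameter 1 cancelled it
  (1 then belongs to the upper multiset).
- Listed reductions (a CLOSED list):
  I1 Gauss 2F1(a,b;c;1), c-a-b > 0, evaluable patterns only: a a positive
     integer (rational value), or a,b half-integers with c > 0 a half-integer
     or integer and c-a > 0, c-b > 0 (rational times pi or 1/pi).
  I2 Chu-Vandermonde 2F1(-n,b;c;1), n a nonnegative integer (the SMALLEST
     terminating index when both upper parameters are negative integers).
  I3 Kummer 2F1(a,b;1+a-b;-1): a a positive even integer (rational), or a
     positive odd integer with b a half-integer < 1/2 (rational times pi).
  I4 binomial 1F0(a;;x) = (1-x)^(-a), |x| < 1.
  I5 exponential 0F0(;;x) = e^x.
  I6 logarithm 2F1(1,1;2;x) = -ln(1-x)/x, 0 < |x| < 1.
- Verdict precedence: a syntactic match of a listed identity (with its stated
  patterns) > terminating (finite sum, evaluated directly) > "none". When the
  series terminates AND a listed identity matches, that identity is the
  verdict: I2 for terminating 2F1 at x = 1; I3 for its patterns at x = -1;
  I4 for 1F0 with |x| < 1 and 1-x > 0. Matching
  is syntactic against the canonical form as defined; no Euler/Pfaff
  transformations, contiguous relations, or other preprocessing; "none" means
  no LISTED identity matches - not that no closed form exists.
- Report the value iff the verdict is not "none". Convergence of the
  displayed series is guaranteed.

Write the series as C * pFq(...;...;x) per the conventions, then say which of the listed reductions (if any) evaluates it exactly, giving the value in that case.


Canonical form: C = \frac{10}{11} times 1F0 with upper {\frac{11}{5}}, lower {-}, x = \frac{1}{2}. Verdict: the binomial series (I4) fires (the 1F0 binomial series: exponent -11/5, x = \frac{1}{2}). Exact value: \frac{10}{11} \cdot \left(\frac{1}{2}\right)^{-\frac{11}{5}}.

Key step: t_0 = \frac{10}{11} here, and striking the common factor k^2 + 1 reduces the term (prefactor 10/11).
Ratio: r(k) = \frac{1}{2} * (k+\frac{11}{5}) / [(k+1)] - rational; roots negated = parameters, x = \frac{1}{2}, C = \frac{10}{11}.


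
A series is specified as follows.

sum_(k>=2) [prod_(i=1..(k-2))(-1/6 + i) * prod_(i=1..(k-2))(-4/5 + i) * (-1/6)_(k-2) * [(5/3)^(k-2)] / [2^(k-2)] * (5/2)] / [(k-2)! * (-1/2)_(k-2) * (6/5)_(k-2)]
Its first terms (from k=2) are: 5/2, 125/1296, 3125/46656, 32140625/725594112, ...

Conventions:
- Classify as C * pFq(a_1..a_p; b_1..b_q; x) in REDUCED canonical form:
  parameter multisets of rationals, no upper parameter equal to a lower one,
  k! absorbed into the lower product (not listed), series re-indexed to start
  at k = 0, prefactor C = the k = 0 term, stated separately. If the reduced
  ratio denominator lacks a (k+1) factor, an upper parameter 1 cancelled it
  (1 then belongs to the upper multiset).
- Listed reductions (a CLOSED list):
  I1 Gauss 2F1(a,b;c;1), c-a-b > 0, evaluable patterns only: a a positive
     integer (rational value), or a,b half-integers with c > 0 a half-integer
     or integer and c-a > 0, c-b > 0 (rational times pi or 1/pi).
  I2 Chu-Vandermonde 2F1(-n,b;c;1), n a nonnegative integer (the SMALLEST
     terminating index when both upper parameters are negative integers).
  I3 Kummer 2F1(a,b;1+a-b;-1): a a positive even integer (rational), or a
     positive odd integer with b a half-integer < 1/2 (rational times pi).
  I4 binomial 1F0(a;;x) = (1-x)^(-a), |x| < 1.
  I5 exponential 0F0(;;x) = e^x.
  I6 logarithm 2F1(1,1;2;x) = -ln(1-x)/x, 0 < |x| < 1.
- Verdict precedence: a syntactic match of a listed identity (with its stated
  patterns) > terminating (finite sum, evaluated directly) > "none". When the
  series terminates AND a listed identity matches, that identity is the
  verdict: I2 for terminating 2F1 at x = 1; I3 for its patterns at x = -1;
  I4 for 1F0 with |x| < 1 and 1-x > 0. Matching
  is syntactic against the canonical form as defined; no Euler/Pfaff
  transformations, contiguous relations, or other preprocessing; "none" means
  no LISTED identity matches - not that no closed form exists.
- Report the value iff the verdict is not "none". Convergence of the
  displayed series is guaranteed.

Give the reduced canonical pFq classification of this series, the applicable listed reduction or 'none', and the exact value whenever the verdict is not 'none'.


The series (x = 5/6) is 3F2: upper {-1/6, 1/5, 5/6}, lower {-1/2, 6/5}, prefactor 5/2. Verdict: none. A 3F2 with upper {-1/6, 1/5, 5/6} fits none of I1-I6 at x = 5/6; the sum runs forever.

Structural cue: x = (5/6) and the running product (C = 5/2) telescopes to a rising factorial.
Adjacent-term ratio: r(k) = (5/6) * (k-1/6) (k+1/5) (k+5/6) / [(k-1/2) (k+6/5) (k+1)] - rational in k, leading ratio (5/6); with t_0 = 5/2, classification follows.


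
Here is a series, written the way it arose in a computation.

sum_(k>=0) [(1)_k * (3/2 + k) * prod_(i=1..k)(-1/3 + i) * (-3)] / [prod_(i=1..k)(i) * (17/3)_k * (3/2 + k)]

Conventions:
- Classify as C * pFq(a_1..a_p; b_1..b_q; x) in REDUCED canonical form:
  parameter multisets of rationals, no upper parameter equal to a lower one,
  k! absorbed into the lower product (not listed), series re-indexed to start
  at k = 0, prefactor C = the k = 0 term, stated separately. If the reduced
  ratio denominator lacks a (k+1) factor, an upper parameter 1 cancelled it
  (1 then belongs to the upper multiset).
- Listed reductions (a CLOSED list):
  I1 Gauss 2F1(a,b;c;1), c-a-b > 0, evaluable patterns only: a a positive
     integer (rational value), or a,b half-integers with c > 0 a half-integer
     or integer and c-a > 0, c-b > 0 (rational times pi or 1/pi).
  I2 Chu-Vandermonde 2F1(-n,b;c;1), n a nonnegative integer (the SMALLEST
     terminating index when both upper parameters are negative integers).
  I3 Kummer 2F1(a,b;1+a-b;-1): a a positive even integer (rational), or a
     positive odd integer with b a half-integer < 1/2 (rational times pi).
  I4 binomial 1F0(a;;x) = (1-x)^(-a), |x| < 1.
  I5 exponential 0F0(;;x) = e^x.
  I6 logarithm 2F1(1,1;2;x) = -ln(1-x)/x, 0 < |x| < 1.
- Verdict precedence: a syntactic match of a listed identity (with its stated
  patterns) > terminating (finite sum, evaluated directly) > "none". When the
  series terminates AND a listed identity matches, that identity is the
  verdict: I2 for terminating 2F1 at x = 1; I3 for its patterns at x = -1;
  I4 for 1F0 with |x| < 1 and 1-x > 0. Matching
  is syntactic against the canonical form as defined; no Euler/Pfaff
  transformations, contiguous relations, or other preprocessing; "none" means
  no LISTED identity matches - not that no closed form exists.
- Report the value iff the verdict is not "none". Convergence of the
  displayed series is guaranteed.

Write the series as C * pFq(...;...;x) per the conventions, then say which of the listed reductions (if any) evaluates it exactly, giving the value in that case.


Structural cue: with t_0 = -3, the product of the first k integers (prefactor -3) is k!.
Term ratio: r(k) = 1 * (k+2/3) (k+1) / [(k+17/3) (k+1)] - rational in k, leading ratio 1; with t_0 = -3, classification follows.

With C = -3: the canonical form is 2F1(2/3, 1; 17/3; 1). Verdict at x = 1: the Gauss summation I1 matches (x = 1: the Gamma ratio telescopes since c-a-b = 4 > 0 and a = 1 in Z>0). Hence: -7/2.


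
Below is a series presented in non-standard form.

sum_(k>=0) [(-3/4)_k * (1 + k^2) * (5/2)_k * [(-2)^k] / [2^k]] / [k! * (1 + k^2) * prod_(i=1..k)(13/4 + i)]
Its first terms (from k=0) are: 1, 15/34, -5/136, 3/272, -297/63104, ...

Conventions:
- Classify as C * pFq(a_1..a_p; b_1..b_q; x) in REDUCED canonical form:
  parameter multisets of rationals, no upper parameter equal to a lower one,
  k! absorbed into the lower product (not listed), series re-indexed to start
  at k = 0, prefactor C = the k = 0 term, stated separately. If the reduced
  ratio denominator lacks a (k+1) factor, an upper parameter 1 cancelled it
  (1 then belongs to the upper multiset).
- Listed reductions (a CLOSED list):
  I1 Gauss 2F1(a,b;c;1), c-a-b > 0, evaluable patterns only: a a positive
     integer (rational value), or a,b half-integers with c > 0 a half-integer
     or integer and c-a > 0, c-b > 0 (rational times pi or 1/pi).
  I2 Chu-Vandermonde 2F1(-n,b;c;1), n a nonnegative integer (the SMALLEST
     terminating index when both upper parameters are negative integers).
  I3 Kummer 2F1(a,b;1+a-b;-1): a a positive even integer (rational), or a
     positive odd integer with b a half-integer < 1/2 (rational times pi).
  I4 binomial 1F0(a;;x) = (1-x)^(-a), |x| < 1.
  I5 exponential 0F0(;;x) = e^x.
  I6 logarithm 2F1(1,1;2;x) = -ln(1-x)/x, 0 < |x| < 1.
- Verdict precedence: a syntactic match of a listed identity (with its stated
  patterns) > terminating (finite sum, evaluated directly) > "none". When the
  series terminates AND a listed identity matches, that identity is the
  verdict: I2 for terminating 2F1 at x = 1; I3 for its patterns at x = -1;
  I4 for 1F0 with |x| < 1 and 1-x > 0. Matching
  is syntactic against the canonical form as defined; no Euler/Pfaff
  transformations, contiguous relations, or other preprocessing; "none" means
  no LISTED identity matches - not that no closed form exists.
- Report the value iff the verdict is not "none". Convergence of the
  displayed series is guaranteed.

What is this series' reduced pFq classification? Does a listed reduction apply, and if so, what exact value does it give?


Reduced: x = -1, 2F1, upper = {-3/4, 5/2}, lower = {17/4}, C = 1. Verdict: none. No listed pattern accepts 2F1(-3/4, 5/2; 17/4; -1).

Key observation: with t_0 = 1, the lower running product (C = 1, x = -1) is a rising factorial.
Step ratio: r(k) = (-1) * (k-3/4) (k+5/2) / [(k+17/4) (k+1)] - poly over poly, x = (-1) from leading terms; C = 1 at k = 0.


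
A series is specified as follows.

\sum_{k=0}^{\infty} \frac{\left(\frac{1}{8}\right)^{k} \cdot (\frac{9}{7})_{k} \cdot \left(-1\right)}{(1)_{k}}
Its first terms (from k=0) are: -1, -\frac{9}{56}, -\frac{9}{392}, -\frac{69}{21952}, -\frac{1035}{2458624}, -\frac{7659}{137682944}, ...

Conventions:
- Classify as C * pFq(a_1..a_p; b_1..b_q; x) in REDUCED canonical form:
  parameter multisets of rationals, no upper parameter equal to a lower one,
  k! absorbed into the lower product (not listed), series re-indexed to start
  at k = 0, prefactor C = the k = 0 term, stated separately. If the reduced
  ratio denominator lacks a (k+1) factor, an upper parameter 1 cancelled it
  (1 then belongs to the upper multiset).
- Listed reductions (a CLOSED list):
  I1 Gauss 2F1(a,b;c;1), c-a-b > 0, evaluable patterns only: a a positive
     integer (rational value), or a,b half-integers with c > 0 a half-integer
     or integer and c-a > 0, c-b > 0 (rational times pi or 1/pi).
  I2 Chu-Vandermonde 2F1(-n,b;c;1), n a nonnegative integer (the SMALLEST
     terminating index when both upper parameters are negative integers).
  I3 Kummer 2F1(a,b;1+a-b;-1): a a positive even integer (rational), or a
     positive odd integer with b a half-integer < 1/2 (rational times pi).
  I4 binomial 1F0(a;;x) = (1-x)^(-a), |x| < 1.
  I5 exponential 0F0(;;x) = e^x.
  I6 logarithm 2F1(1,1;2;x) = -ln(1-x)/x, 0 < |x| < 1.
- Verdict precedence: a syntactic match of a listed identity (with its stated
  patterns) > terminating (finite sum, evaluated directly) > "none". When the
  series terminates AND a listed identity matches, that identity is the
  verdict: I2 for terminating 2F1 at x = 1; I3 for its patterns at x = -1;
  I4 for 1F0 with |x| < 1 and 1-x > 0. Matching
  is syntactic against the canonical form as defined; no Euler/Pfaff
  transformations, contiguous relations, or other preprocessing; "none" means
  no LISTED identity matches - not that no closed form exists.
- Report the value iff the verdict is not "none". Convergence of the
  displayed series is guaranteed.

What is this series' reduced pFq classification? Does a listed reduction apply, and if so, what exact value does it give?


x = \frac{1}{8} here; the reduced form reads 1F0, upper {\frac{9}{7}}, lower {-}, C = -1. Verdict: binomial (I4) fires (the 1F0 binomial series: exponent -9/7, x = \frac{1}{8}). Exact value: \left(-1\right) \cdot \left(\frac{7}{8}\right)^{-\frac{9}{7}}.

First insight: t_0 being -1, (1)_k (prefactor -1) is k! itself.
Step ratio: r(k) = \frac{1}{8} * (k+\frac{9}{7}) / [(k+1)] ; factor over Q: parameters, x = \frac{1}{8}, and C = -1.


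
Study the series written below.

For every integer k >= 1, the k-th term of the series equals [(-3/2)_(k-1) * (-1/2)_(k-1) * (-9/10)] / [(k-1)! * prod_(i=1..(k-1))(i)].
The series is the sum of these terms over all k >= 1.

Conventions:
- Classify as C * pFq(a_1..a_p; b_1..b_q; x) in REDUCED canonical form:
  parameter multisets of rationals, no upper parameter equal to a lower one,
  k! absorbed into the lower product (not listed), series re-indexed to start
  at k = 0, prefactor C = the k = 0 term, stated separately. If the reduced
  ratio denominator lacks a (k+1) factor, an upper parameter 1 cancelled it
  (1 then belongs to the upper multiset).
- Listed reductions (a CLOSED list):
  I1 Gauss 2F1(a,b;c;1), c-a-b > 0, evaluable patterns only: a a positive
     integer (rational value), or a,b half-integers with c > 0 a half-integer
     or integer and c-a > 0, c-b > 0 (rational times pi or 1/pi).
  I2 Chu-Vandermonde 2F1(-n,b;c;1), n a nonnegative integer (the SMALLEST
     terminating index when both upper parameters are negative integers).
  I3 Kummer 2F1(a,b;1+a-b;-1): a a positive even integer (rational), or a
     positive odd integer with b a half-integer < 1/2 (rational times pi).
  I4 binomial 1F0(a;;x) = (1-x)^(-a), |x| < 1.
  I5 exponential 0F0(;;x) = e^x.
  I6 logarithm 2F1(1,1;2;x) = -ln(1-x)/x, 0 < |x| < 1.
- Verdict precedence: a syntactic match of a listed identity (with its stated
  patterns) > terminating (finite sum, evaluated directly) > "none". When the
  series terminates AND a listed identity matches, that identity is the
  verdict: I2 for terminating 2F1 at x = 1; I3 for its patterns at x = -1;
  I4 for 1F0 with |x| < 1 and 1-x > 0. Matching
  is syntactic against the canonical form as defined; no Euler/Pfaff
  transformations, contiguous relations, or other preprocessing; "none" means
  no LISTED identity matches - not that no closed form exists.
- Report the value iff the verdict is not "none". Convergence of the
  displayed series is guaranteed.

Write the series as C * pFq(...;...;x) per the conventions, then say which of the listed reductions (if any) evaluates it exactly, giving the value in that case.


Classification (C = -9/10): 2F1 with upper {-3/2, -1/2}, lower {1}, argument x = 1. Verdict: Gauss's theorem I1 (half-integer case) applies (x = 1; upper {-3/2, -1/2} half-integers, c = 1 in the evaluable pattern). Its exact value is (-24/5) / pi.

Structural cue: from the first term -9/10: the lower running product (prefactor -9/10) is a rising factorial.
Adjacent-term ratio: r(k) = 1 * (k-3/2) (k-1/2) / [(k+1) (k+1)] - rational; roots negated = parameters, x = 1, C = -9/10.


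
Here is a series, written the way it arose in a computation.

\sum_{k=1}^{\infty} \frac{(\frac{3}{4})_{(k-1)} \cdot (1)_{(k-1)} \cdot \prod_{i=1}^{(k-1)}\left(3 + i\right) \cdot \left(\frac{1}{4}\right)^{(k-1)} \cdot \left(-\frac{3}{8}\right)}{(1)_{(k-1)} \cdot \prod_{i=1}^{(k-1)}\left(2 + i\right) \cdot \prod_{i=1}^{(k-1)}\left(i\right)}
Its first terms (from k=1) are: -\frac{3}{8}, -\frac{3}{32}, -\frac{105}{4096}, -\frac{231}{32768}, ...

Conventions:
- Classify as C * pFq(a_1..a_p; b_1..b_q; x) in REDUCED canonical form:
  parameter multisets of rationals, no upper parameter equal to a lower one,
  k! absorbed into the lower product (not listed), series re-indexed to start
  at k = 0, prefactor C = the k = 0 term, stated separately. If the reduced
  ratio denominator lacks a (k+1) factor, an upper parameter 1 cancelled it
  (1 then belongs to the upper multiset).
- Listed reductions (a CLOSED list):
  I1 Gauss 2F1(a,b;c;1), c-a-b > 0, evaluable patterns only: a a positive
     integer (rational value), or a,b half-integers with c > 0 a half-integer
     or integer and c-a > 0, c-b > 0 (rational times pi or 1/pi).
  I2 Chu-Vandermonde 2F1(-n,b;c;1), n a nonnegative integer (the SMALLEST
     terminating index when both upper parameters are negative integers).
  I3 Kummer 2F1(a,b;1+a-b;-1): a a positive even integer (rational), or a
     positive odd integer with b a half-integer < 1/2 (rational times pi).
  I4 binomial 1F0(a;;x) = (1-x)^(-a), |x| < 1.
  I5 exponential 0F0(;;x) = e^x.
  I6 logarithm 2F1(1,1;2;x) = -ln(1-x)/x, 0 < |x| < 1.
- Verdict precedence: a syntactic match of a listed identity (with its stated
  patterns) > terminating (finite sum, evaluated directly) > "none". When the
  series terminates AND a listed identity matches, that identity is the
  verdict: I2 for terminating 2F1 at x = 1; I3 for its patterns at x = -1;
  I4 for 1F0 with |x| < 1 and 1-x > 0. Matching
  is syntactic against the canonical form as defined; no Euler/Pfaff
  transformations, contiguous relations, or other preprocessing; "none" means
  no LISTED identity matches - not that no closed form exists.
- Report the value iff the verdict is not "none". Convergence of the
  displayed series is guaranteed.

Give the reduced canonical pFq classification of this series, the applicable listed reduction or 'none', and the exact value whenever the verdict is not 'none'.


Prefactor -\frac{3}{8}, argument \frac{1}{4}: 2F1 with upper {\frac{3}{4}, 4} over lower {3}. Verdict: no listed reduction: x = \frac{1}{4} and upper {\frac{3}{4}, 4} fail every I1-I6 pattern.

Structural cue: t_0 = -\frac{3}{8} here, and the product of the first k integers (C = -3/8, x = 1/4) is k!.
Consecutive-term ratio: r(k) = \frac{1}{4} * (k+\frac{3}{4}) (k+4) / [(k+3) (k+1)] - rational; roots negated = parameters, x = \frac{1}{4}, C = -\frac{3}{8}.


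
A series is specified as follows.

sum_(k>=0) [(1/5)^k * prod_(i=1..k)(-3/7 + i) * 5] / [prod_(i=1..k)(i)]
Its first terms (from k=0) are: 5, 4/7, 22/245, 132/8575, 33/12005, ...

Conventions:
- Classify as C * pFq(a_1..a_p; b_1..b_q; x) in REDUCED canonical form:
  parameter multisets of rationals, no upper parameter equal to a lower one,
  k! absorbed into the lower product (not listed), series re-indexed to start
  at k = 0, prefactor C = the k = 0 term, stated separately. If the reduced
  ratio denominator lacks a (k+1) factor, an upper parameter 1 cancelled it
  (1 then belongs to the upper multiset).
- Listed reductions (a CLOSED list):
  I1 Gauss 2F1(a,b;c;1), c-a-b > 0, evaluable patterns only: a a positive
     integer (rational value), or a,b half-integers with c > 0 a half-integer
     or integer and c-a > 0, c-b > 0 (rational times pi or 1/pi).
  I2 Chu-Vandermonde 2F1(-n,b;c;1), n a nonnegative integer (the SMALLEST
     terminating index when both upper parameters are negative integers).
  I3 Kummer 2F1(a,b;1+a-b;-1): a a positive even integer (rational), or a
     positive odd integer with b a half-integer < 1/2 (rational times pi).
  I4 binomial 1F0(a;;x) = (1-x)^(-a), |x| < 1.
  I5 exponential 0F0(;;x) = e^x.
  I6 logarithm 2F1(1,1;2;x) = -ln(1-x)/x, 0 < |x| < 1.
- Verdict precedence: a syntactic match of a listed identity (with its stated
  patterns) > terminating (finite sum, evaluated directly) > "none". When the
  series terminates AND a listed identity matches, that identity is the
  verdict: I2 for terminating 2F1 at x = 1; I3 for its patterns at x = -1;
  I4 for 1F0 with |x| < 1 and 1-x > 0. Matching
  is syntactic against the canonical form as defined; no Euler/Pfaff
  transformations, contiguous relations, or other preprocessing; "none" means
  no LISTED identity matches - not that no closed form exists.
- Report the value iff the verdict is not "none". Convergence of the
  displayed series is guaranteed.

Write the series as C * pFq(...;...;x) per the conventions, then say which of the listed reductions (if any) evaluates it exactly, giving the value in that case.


Classification (C = 5): 1F0 with upper {4/7}, lower {-}, argument x = 1/5. Verdict: this is the binomial series (I4) (the 1F0 binomial series: exponent -4/7, x = 1/5). Exact value: 5 * (4/5)^(-4/7).

Structural cue: t_0 being 5, the running product (prefactor 5) telescopes to a rising factorial.
Step ratio: r(k) = (1/5) * (k+4/7) / [(k+1)] - rational; roots negated = parameters, x = (1/5), C = 5.


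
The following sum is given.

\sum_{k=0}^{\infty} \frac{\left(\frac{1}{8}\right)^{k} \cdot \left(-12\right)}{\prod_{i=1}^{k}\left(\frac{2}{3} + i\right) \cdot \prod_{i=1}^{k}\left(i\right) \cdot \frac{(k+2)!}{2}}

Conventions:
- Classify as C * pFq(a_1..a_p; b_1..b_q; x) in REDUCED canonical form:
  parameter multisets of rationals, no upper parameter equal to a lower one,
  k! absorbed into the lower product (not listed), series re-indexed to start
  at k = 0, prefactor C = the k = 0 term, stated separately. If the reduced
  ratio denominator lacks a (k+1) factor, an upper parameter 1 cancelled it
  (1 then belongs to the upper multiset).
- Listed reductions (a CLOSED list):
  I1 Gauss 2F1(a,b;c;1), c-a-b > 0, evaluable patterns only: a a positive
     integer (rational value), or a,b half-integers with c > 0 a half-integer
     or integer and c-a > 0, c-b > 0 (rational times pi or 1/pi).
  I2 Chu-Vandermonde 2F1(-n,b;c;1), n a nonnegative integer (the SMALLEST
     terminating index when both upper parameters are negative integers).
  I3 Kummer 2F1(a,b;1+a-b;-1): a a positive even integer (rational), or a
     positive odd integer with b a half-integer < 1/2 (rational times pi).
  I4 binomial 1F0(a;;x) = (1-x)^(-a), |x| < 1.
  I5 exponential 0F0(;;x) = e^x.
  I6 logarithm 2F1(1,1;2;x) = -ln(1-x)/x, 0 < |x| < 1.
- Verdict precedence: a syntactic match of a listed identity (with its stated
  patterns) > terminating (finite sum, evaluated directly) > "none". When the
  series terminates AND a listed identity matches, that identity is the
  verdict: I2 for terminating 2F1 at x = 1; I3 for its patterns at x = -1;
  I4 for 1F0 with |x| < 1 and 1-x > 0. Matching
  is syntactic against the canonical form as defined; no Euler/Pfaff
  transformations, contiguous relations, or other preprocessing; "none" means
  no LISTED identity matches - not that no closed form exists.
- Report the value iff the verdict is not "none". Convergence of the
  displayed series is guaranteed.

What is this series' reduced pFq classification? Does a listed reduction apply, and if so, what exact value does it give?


x = \frac{1}{8} here; the reduced form reads 0F2, upper {-}, lower {\frac{5}{3}, 3}, C = -12. Verdict: none. Every listed pattern misses the 0F2 form at \frac{1}{8}, upper {-}.

First insight: t_0 being -12, the lower running product (prefactor -12) is a rising factorial.
Step ratio: r(k) = \frac{1}{8} * 1 / [(k+\frac{5}{3}) (k+3) (k+1)] - rational in k. x = \frac{1}{8}; t_0 = -12; negate the roots.


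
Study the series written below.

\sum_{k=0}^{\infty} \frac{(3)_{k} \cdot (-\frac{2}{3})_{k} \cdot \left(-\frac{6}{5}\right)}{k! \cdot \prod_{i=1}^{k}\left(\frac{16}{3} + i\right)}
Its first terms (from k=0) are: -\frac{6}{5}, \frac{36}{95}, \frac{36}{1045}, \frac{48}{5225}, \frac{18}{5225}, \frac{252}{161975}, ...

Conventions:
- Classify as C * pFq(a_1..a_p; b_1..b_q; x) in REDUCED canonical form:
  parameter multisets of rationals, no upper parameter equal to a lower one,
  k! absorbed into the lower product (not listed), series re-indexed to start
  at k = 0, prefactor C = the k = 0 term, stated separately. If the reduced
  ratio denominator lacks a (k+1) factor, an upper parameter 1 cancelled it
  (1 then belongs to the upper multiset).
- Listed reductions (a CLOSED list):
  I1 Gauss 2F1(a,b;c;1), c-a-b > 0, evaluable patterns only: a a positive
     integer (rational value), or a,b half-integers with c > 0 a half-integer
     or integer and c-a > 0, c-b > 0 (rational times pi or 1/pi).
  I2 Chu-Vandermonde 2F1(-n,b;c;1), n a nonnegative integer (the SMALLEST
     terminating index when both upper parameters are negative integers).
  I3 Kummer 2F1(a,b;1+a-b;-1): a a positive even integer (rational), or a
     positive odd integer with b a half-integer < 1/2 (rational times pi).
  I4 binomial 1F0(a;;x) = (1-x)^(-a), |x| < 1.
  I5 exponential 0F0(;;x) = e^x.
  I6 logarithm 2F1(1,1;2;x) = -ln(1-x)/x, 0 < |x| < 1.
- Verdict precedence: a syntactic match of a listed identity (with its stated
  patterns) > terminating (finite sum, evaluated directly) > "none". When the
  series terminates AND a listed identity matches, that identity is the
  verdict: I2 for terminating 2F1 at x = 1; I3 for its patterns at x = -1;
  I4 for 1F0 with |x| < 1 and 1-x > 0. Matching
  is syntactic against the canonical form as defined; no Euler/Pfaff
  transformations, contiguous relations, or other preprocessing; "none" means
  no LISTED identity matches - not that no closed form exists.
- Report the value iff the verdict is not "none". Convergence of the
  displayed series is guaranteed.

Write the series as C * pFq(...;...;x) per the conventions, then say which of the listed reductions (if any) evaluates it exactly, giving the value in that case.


The series (x = 1) is 2F1: upper {-\frac{2}{3}, 3}, lower {\frac{19}{3}}, prefactor -\frac{6}{5}. Verdict (x = 1): Gauss's theorem (I1) applies (x = 1: the Gamma ratio telescopes since c-a-b = 4 > 0 and a = 3 in Z>0). Sum: -\frac{104}{135}.

First insight: with t_0 = -\frac{6}{5}, the lower running product (C = -6/5) is a rising factorial.
Term ratio: r(k) = 1 * (k-\frac{2}{3}) (k+3) / [(k+\frac{19}{3}) (k+1)] - rational in k, leading ratio 1; with t_0 = -\frac{6}{5}, classification follows.


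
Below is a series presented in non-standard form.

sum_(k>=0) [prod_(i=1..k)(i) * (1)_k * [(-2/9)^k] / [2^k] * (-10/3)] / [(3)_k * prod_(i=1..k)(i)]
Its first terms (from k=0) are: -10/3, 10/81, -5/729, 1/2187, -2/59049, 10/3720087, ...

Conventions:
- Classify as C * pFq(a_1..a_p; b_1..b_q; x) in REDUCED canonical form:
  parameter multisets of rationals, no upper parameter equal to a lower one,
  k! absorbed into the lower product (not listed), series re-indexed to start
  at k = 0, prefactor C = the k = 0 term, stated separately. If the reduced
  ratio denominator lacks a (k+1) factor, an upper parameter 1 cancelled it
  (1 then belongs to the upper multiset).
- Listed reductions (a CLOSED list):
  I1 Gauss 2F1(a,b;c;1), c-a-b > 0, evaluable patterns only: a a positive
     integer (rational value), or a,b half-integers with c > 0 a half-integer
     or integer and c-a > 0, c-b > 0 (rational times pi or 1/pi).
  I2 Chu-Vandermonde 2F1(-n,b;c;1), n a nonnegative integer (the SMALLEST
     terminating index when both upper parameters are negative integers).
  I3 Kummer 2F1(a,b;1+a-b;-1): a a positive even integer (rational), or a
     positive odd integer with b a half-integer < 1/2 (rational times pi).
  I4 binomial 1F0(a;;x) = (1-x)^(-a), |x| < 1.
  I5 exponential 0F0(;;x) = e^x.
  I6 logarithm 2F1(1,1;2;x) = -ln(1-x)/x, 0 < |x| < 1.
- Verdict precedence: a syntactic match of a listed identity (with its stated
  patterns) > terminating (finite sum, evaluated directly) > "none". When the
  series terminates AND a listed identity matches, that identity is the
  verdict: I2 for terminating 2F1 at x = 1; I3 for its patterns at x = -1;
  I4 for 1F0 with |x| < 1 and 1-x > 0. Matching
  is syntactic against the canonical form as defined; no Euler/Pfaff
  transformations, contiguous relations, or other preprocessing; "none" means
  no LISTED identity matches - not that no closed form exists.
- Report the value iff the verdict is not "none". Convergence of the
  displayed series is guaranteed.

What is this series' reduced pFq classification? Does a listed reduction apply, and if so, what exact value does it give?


At argument -1/9: a 2F1 with upper {1, 1}, lower {3}, scaled by C = -10/3. Verdict: none. No listed pattern accepts 2F1(1, 1; 3; -1/9).

First insight: with t_0 = -10/3, the two k-th powers (C = -10/3, x = -1/9) combine into one argument.
Adjacent-term ratio: r(k) = (-1/9) * (k+1) (k+1) / [(k+3) (k+1)] - rational in k. x = (-1/9); t_0 = -10/3; negate the roots.


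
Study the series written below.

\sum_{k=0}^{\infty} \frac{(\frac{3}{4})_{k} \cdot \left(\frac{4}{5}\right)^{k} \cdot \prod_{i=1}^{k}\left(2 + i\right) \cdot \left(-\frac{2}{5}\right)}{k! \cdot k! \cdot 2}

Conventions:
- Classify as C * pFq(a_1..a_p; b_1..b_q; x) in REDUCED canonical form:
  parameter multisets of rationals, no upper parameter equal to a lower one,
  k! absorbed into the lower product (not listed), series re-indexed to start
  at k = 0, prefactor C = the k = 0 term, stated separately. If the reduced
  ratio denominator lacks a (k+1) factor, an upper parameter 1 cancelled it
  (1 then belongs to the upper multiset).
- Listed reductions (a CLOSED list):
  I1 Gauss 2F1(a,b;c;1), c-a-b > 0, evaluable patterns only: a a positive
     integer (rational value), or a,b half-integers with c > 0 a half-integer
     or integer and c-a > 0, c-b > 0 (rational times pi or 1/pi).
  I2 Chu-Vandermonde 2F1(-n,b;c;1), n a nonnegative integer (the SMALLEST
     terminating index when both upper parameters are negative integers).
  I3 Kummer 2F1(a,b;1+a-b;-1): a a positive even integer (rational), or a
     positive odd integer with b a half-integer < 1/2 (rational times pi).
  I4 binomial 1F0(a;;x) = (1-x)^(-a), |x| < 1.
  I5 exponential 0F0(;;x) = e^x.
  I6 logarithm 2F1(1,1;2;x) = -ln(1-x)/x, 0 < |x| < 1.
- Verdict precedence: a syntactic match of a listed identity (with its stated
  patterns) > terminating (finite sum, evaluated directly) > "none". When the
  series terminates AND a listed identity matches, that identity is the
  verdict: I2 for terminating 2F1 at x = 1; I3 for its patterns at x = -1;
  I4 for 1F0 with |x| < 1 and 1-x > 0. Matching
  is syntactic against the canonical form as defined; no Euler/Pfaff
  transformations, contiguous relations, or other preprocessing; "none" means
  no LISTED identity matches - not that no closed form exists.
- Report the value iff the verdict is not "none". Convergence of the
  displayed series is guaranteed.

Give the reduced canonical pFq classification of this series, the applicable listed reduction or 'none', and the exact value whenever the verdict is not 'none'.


The series (x = \frac{4}{5}) is 2F1: upper {\frac{3}{4}, 3}, lower {1}, prefactor -\frac{1}{5}. Verdict: none. Every listed pattern misses the 2F1 form at \frac{4}{5}, upper {\frac{3}{4}, 3}.

The tell: x = \frac{4}{5} and the denominator's factorial ratio (prefactor -1/5) is a lower Pochhammer.
Adjacent-term ratio: r(k) = \frac{4}{5} * (k+\frac{3}{4}) (k+3) / [(k+1) (k+1)] ; factor over Q: parameters, x = \frac{4}{5}, and C = -\frac{1}{5}.


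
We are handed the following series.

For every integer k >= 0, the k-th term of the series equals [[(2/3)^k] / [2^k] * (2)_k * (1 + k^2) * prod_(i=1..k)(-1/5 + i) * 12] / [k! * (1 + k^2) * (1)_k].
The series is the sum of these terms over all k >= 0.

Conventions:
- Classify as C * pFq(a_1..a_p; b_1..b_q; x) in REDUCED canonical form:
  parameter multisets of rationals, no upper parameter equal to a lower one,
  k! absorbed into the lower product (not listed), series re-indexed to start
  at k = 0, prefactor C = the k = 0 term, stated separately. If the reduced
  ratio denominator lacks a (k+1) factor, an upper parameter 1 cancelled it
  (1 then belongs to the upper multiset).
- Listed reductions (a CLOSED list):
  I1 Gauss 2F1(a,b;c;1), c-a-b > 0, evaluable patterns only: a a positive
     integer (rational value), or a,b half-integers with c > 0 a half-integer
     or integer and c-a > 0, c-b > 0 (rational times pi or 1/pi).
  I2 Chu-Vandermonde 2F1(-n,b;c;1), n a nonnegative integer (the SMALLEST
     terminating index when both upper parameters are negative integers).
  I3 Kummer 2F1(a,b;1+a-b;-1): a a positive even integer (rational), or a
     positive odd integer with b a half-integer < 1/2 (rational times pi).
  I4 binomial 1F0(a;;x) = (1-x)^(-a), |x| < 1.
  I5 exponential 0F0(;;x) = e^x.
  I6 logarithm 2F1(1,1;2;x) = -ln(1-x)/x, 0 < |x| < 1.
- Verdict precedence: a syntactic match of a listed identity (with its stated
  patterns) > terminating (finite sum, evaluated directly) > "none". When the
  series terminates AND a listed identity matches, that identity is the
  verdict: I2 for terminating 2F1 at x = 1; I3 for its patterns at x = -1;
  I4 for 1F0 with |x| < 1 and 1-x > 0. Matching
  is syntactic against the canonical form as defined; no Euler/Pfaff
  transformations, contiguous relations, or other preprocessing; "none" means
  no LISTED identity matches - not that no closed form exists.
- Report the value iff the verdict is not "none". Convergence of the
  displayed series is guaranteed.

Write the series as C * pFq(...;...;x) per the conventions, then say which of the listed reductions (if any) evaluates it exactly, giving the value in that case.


x = 1/3 here; the reduced form reads 2F1, upper {4/5, 2}, lower {1}, C = 12. Verdict: none. Every listed pattern misses the 2F1 form at 1/3, upper {4/5, 2}.

Structural cue: with t_0 = 12, the running product (C = 12, x = 1/3) telescopes to a rising factorial.
Consecutive-term ratio: r(k) = (1/3) * (k+4/5) (k+2) / [(k+1) (k+1)] - poly over poly, x = (1/3) from leading terms; C = 12 at k = 0.


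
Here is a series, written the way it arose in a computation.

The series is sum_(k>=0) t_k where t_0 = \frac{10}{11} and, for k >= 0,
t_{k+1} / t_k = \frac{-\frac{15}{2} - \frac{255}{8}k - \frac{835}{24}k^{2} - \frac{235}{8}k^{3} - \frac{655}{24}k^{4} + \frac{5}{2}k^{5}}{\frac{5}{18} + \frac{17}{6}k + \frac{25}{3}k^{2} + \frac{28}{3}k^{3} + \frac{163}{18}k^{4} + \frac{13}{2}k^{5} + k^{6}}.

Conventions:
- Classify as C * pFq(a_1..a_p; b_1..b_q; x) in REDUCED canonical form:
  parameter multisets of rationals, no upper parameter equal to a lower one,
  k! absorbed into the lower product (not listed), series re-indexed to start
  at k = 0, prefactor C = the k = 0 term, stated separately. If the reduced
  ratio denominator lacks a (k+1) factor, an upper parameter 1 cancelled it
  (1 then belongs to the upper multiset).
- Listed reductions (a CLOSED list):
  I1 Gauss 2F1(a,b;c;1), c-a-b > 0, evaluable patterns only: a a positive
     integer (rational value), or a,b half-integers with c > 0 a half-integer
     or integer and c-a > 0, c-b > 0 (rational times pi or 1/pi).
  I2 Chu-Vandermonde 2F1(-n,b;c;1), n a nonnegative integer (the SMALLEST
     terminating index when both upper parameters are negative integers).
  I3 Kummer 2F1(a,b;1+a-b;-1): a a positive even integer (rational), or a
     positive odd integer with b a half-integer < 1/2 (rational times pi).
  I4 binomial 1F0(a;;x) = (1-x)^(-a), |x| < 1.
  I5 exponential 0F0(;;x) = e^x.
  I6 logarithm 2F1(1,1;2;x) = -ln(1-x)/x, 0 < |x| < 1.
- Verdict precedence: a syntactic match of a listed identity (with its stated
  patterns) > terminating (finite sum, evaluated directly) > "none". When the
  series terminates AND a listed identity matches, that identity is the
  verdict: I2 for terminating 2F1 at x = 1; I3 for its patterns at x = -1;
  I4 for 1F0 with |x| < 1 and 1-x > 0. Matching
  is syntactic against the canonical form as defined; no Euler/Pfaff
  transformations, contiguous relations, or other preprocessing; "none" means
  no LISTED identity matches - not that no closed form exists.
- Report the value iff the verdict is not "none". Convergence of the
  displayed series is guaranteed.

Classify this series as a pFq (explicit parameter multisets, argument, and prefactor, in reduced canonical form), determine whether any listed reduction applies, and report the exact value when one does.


Canonical form: C = \frac{10}{11} times 2F2 with upper {-12, \frac{3}{4}}, lower {\frac{1}{6}, 5}, x = \frac{5}{2}. Verdict: terminating - upper parameter -12 makes this a finite sum (last index 12), evaluated exactly. Sum: -\frac{154374061719022890201702155}{923009466777319643795161088}.

Structural cue: t_0 = \frac{10}{11} here, and the parameter 1/3 appears in both the upper and lower lists and cancels (alongside the other common factor).
Ratio: r(k) = \frac{5}{2} * (k-12) (k+\frac{3}{4}) / [(k+\frac{1}{6}) (k+5) (k+1)] - rational in k, leading ratio \frac{5}{2}; with t_0 = \frac{10}{11}, classification follows.


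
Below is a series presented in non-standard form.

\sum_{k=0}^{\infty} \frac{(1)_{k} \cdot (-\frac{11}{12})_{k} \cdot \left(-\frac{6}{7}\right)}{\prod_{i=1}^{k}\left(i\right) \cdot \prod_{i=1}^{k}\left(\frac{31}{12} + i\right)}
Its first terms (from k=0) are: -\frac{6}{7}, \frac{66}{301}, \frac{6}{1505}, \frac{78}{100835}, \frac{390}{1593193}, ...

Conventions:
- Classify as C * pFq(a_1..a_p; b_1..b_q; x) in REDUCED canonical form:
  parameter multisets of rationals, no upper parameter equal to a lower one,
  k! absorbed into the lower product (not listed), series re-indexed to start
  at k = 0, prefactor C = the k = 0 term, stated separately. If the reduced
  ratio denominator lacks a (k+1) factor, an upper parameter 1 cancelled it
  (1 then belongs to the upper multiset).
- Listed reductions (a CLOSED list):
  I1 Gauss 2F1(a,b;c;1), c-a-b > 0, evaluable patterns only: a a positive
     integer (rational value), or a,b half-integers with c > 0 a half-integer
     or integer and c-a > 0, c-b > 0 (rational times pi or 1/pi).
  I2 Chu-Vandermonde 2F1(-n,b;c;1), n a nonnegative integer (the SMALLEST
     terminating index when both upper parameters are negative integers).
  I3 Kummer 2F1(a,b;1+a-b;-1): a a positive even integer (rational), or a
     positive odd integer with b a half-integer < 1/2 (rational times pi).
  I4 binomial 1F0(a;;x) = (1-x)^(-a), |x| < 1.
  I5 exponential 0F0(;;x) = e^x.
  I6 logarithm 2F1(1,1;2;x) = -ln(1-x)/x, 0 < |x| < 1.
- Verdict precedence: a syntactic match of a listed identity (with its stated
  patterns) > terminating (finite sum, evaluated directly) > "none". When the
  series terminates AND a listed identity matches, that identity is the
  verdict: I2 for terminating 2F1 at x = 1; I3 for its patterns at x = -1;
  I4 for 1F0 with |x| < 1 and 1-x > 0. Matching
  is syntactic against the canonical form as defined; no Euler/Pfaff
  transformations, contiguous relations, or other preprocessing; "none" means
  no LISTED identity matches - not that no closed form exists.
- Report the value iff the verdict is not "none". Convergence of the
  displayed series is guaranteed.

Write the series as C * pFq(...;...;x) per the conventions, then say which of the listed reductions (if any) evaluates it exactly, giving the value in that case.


The series (x = 1) is 2F1: upper {-\frac{11}{12}, 1}, lower {\frac{43}{12}}, prefactor -\frac{6}{7}. Verdict: Gauss's theorem (I1) matches (x = 1: the Gamma ratio telescopes since c-a-b = 7/2 > 0 and a = 1 in Z>0). Exact value: -\frac{31}{49}.

Key observation: with t_0 = -\frac{6}{7}, the lower running product (C = -6/7, x = 1) is a rising factorial.
Term ratio: r(k) = 1 * (k-\frac{11}{12}) (k+1) / [(k+\frac{43}{12}) (k+1)] - rational in k. x = 1; t_0 = -\frac{6}{7}; negate the roots.


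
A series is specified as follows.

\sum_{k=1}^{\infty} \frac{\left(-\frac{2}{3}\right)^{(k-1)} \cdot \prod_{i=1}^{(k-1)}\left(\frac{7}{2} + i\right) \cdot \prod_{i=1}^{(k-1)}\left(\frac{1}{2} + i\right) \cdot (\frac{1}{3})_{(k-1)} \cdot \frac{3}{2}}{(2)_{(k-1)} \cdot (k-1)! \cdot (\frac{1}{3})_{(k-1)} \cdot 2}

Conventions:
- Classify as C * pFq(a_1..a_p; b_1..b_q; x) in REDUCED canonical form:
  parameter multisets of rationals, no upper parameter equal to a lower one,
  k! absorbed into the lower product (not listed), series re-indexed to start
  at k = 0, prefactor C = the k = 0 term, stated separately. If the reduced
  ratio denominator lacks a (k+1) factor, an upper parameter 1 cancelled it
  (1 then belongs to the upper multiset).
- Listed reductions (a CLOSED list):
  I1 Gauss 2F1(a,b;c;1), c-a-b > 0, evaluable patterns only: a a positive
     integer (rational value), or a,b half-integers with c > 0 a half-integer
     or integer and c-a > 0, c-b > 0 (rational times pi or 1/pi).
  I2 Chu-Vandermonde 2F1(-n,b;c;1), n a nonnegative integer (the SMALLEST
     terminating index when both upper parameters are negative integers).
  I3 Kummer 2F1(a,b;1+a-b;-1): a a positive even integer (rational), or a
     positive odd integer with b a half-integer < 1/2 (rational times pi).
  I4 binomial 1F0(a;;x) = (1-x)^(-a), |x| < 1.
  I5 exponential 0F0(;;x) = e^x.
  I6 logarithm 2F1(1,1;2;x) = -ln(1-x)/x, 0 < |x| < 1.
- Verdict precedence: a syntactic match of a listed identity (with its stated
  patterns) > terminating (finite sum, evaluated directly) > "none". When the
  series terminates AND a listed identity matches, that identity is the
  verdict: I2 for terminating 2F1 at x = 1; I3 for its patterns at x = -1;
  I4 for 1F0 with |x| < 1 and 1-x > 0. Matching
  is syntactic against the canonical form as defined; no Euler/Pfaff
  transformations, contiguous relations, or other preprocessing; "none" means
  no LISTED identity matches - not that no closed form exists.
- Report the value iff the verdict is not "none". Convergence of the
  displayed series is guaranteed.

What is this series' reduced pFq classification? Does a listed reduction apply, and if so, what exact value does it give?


At argument -\frac{2}{3}: a 2F1 with upper {\frac{3}{2}, \frac{9}{2}}, lower {2}, scaled by C = \frac{3}{4}. Verdict: none. Every listed pattern misses the 2F1 form at -\frac{2}{3}, upper {\frac{3}{2}, \frac{9}{2}}.

Structural cue: from the first term \frac{3}{4}: the running product (C = 3/4, x = -2/3) telescopes to a rising factorial.
Consecutive-term ratio: r(k) = -\frac{2}{3} * (k+\frac{3}{2}) (k+\frac{9}{2}) / [(k+2) (k+1)] - rational in k. x = -\frac{2}{3}; t_0 = \frac{3}{4}; negate the roots.
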